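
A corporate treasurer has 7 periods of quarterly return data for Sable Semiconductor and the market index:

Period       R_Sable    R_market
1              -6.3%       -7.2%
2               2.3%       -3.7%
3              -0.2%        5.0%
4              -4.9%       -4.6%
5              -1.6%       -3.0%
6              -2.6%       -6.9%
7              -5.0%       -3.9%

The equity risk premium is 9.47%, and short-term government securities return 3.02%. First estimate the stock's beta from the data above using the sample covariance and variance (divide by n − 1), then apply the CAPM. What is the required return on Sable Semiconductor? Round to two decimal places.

6.56%

Mean R_i = (-6.3 + 2.3 − 0.2 − 4.9 − 1.6 − 2.6 − 5.0) / 7 = -2.6143%
Mean R_m = (-7.2 − 3.7 + 5.0 − 4.6 − 3.0 − 6.9 − 3.9) / 7 = -3.4714%
Σ(R_i − R̄_i)(R_m − R̄_m) = 37.1029  ⇒  Cov = 37.1029 / 6 = 6.1838
Σ(R_m − R̄_m)² = 99.1543  ⇒  Var(R_m) = 99.1543 / 6 = 16.5257
β = Cov / Var(R_m) = 6.1838 / 16.5257 = 0.3742
E(R) = R_f + β × MRP = 3.02% + 0.3742 × 9.47% = 6.56%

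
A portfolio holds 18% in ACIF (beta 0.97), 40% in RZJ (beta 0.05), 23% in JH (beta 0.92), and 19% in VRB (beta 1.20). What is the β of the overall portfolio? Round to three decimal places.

0.634

β_P = Σ w_i β_i = 0.18×0.97 + 0.40×0.05 + 0.23×0.92 + 0.19×1.20 = 0.6342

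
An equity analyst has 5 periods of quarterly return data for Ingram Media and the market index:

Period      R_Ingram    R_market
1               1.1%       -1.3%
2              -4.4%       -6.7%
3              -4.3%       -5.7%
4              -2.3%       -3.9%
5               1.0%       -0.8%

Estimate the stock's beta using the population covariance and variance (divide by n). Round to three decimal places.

Mean R_i = (1.1 − 4.4 − 4.3 − 2.3 + 1.0) / 5 = -1.7800%
Mean R_m = (-1.3 − 6.7 − 5.7 − 3.9 − 0.8) / 5 = -3.6800%
Σ(R_i − R̄_i)(R_m − R̄_m) = 27.9780  ⇒  Cov = 27.9780 / 5 = 5.5956
Σ(R_m − R̄_m)² = 27.2080  ⇒  Var(R_m) = 27.2080 / 5 = 5.4416
β = Cov / Var(R_m) = 5.5956 / 5.4416 = 1.0283

1.028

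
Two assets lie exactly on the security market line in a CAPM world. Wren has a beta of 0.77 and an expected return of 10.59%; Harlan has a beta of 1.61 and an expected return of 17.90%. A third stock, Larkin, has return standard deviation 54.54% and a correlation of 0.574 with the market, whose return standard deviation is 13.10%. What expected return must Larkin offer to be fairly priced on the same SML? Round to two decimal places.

24.69%

MRP = (17.90% − 10.59%) / (1.61 − 0.77) = 8.7024%
R_f = 10.59% − 0.77 × 8.7024% = 3.8892%
β_Larkin = ρ·σ_i/σ_m = 0.574 × 54.54 / 13.10 = 2.3898
E(R_Larkin) = R_f + β × MRP = 3.8892% + 2.3898 × 8.7024% = 24.69%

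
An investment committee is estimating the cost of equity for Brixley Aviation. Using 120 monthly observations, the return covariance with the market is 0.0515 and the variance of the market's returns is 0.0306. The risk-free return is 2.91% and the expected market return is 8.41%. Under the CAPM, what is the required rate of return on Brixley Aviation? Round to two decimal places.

12.17%

β = Cov(R_i, R_m) / Var(R_m) = 0.0515 / 0.0306 = 1.6830
MRP = 8.41% − 2.91% = 5.50%
E(R) = R_f + β × MRP = 2.91% + 1.6830 × 5.50% = 12.17%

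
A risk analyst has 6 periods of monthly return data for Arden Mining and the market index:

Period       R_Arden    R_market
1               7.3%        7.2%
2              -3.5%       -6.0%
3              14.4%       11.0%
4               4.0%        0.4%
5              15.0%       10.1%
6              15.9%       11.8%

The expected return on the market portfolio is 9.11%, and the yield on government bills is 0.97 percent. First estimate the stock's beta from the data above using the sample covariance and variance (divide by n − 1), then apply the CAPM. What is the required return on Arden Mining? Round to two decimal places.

9.61%

Mean R_i = (7.3 − 3.5 + 14.4 + 4.0 + 15.0 + 15.9) / 6 = 8.8500%
Mean R_m = (7.2 − 6.0 + 11.0 + 0.4 + 10.1 + 11.8) / 6 = 5.7500%
Σ(R_i − R̄_i)(R_m − R̄_m) = 267.3550  ⇒  Cov = 267.3550 / 5 = 53.4710
Σ(R_m − R̄_m)² = 251.8750  ⇒  Var(R_m) = 251.8750 / 5 = 50.3750
β = Cov / Var(R_m) = 53.4710 / 50.3750 = 1.0615
MRP = 9.11% − 0.97% = 8.14%
E(R) = R_f + β × MRP = 0.97% + 1.0615 × 8.14% = 9.61%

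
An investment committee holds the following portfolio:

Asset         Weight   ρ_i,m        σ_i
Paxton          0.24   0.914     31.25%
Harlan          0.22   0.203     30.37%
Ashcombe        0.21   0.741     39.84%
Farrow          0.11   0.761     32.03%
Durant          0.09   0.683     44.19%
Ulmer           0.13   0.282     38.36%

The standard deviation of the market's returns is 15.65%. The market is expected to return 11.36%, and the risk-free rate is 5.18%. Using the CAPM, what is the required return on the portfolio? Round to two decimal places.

β_Paxton = 0.914 × 31.25% / 15.65% = 1.8251
β_Harlan = 0.203 × 30.37% / 15.65% = 0.3939
β_Ashcombe = 0.741 × 39.84% / 15.65% = 1.8864
β_Farrow = 0.761 × 32.03% / 15.65% = 1.5575
β_Durant = 0.683 × 44.19% / 15.65% = 1.9285
β_Ulmer = 0.282 × 38.36% / 15.65% = 0.6912
β_P = Σ w_i β_i = 0.24×1.8251 + 0.22×0.3939 + 0.21×1.8864 + 0.11×1.5575 + 0.09×1.9285 + 0.13×0.6912 = 1.3556
MRP = 11.36% − 5.18% = 6.18%
E(R_P) = R_f + β_P × MRP = 5.18% + 1.3556 × 6.18% = 13.56%

13.56%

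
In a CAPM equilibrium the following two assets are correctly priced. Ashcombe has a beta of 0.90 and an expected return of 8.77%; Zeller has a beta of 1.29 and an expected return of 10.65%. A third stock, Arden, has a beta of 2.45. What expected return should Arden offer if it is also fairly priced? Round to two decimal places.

MRP (SML slope) = (10.65% − 8.77%) / (1.29 − 0.90) = 1.88% / 0.39 = 4.8205%
R_f (intercept) = 8.77% − 0.90 × 4.8205% = 4.4316%
E(R_Arden) = R_f + β × MRP = 4.4316% + 2.45 × 4.8205% = 16.24%

16.24%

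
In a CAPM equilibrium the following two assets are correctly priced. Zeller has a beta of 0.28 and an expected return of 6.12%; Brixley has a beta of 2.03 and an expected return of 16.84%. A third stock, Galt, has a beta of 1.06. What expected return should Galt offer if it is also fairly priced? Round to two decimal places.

10.90%

MRP (SML slope) = (16.84% − 6.12%) / (2.03 − 0.28) = 10.72% / 1.75 = 6.1257%
R_f (intercept) = 6.12% − 0.28 × 6.1257% = 4.4048%
E(R_Galt) = R_f + β × MRP = 4.4048% + 1.06 × 6.1257% = 10.90%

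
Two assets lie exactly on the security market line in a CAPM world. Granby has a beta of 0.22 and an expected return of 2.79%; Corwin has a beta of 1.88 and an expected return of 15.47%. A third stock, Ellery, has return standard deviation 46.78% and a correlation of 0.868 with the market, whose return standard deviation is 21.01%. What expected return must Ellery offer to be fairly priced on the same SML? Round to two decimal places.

15.87%

MRP = (15.47% − 2.79%) / (1.88 − 0.22) = 7.6386%
R_f = 2.79% − 0.22 × 7.6386% = 1.1095%
β_Ellery = ρ·σ_i/σ_m = 0.868 × 46.78 / 21.01 = 1.9327
E(R_Ellery) = R_f + β × MRP = 1.1095% + 1.9327 × 7.6386% = 15.87%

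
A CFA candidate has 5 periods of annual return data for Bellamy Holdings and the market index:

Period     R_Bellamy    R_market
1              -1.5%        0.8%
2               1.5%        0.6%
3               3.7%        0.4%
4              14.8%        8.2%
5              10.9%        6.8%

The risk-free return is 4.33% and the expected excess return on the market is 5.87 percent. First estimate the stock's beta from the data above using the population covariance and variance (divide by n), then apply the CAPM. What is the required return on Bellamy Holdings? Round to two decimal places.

14.20%

Mean R_i = (-1.5 + 1.5 + 3.7 + 14.8 + 10.9) / 5 = 5.8800%
Mean R_m = (0.8 + 0.6 + 0.4 + 8.2 + 6.8) / 5 = 3.3600%
Σ(R_i − R̄_i)(R_m − R̄_m) = 97.8760  ⇒  Cov = 97.8760 / 5 = 19.5752
Σ(R_m − R̄_m)² = 58.1920  ⇒  Var(R_m) = 58.1920 / 5 = 11.6384
β = Cov / Var(R_m) = 19.5752 / 11.6384 = 1.6819
E(R) = R_f + β × MRP = 4.33% + 1.6819 × 5.87% = 14.20%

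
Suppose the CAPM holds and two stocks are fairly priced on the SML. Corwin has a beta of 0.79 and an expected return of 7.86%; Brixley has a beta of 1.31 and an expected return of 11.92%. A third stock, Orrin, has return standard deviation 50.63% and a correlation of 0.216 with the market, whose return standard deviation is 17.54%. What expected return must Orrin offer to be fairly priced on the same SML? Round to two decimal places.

6.56%

MRP = (11.92% − 7.86%) / (1.31 − 0.79) = 7.8077%
R_f = 7.86% − 0.79 × 7.8077% = 1.6919%
β_Orrin = ρ·σ_i/σ_m = 0.216 × 50.63 / 17.54 = 0.6235
E(R_Orrin) = R_f + β × MRP = 1.6919% + 0.6235 × 7.8077% = 6.56%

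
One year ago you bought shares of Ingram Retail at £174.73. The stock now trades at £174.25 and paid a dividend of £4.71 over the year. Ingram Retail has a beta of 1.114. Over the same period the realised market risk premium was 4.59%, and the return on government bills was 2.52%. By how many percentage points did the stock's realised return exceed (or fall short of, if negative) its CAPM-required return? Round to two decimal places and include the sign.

-5.21%

Realised HPR = (P1 + D1 − P0) / P0 = (174.25 + 4.71 − 174.73) / 174.73 = 4.23 / 174.73 = 2.4209%
CAPM required = R_f + β·MRP = 2.52% + 1.114 × 4.59% = 7.63326%
α = realised − required = 2.4209% − 7.63326% = -5.21%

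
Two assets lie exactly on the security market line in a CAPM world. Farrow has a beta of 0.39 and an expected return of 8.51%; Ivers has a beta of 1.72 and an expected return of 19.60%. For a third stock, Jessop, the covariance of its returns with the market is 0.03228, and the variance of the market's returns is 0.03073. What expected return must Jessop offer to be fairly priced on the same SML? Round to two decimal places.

MRP = (19.60% − 8.51%) / (1.72 − 0.39) = 8.3383%
R_f = 8.51% − 0.39 × 8.3383% = 5.2581%
β_Jessop = Cov / Var(R_m) = 0.03228 / 0.03073 = 1.0504
E(R_Jessop) = R_f + β × MRP = 5.2581% + 1.0504 × 8.3383% = 14.02%

14.02%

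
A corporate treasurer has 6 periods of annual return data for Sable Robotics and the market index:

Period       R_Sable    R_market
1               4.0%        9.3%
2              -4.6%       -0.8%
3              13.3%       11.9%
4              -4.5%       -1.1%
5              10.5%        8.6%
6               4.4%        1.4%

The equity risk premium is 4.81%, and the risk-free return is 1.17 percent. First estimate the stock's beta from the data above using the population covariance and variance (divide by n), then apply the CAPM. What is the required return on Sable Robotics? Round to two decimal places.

Mean R_i = (4.0 − 4.6 + 13.3 − 4.5 + 10.5 + 4.4) / 6 = 3.8500%
Mean R_m = (9.3 − 0.8 + 11.9 − 1.1 + 8.6 + 1.4) / 6 = 4.8833%
Σ(R_i − R̄_i)(R_m − R̄_m) = 187.7550  ⇒  Cov = 187.7550 / 6 = 31.2925
Σ(R_m − R̄_m)² = 162.7883  ⇒  Var(R_m) = 162.7883 / 6 = 27.1314
β = Cov / Var(R_m) = 31.2925 / 27.1314 = 1.1534
E(R) = R_f + β × MRP = 1.17% + 1.1534 × 4.81% = 6.72%

6.72%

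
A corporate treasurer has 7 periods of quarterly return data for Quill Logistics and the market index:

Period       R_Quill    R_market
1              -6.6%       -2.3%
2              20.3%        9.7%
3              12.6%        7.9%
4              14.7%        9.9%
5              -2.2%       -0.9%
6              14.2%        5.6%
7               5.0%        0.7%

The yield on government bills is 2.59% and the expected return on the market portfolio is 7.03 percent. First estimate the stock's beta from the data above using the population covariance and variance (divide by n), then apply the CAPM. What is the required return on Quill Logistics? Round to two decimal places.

10.67%

Mean R_i = (-6.6 + 20.3 + 12.6 + 14.7 − 2.2 + 14.2 + 5.0) / 7 = 8.2857%
Mean R_m = (-2.3 + 9.7 + 7.9 + 9.9 − 0.9 + 5.6 + 0.7) / 7 = 4.3714%
Σ(R_i − R̄_i)(R_m − R̄_m) = 288.6171  ⇒  Cov = 288.6171 / 7 = 41.2310
Σ(R_m − R̄_m)² = 158.6943  ⇒  Var(R_m) = 158.6943 / 7 = 22.6706
β = Cov / Var(R_m) = 41.2310 / 22.6706 = 1.8187
MRP = 7.03% − 2.59% = 4.44%
E(R) = R_f + β × MRP = 2.59% + 1.8187 × 4.44% = 10.67%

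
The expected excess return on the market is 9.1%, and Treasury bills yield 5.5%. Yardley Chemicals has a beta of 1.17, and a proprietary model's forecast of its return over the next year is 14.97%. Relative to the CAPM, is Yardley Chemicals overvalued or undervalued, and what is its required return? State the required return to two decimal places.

Overvalued; required return 16.15%

Required return = R_f + β·MRP = 5.5% + 1.17 × 9.1% = 16.15%
Forecast 14.97% < required 16.15% → the stock plots below the SML → overvalued.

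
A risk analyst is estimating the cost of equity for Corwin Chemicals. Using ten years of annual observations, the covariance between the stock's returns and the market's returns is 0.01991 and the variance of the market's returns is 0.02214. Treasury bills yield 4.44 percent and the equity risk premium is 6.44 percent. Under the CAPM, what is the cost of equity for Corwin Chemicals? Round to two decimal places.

β = Cov(R_i, R_m) / Var(R_m) = 0.01991 / 0.02214 = 0.8993
E(R) = R_f + β × MRP = 4.44% + 0.8993 × 6.44% = 10.23%

10.23%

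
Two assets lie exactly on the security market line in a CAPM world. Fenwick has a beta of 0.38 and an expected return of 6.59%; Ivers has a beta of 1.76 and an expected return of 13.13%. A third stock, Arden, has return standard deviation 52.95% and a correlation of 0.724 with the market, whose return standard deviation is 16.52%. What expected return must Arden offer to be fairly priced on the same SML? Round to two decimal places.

15.79%

MRP = (13.13% − 6.59%) / (1.76 − 0.38) = 4.7391%
R_f = 6.59% − 0.38 × 4.7391% = 4.7891%
β_Arden = ρ·σ_i/σ_m = 0.724 × 52.95 / 16.52 = 2.3206
E(R_Arden) = R_f + β × MRP = 4.7891% + 2.3206 × 4.7391% = 15.79%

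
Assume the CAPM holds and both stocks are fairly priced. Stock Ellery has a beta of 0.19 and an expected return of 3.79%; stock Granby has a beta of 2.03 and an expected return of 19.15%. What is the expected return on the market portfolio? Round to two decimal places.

10.55%

Both satisfy E(R) = R_f + β·MRP, so the slope of the SML is
MRP = (19.15% − 3.79%) / (2.03 − 0.19) = 15.36% / 1.84 = 8.3478%
R_f = E(R_Ellery) − β_Ellery·MRP = 3.79% − 0.19 × 8.3478% = 2.2039%
E(R_m) = R_f + MRP = 2.2039% + 8.3478% = 10.55%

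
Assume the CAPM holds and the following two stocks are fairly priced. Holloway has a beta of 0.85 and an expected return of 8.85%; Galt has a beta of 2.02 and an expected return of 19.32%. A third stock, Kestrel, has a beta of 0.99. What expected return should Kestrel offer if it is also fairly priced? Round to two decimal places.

MRP (SML slope) = (19.32% − 8.85%) / (2.02 − 0.85) = 10.47% / 1.17 = 8.9487%
R_f (intercept) = 8.85% − 0.85 × 8.9487% = 1.2436%
E(R_Kestrel) = R_f + β × MRP = 1.2436% + 0.99 × 8.9487% = 10.10%

10.10%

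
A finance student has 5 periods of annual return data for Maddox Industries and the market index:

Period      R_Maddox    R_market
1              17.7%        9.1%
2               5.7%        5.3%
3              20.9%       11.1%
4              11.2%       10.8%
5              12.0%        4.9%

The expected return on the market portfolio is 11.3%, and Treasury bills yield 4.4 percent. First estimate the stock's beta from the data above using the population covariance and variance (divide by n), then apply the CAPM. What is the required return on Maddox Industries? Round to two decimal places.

13.56%

Mean R_i = (17.7 + 5.7 + 20.9 + 11.2 + 12.0) / 5 = 13.5000%
Mean R_m = (9.1 + 5.3 + 11.1 + 10.8 + 4.9) / 5 = 8.2400%
Σ(R_i − R̄_i)(R_m − R̄_m) = 46.8300  ⇒  Cov = 46.8300 / 5 = 9.3660
Σ(R_m − R̄_m)² = 35.2720  ⇒  Var(R_m) = 35.2720 / 5 = 7.0544
β = Cov / Var(R_m) = 9.3660 / 7.0544 = 1.3277
MRP = 11.3% − 4.4% = 6.90%
E(R) = R_f + β × MRP = 4.4% + 1.3277 × 6.9% = 13.56%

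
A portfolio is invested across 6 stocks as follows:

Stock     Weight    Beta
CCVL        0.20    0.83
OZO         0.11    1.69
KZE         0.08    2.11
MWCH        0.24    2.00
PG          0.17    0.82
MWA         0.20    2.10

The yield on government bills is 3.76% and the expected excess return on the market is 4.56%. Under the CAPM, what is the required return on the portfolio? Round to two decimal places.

10.87%

β_P = Σ w_i β_i = 0.20×0.83 + 0.11×1.69 + 0.08×2.11 + 0.24×2.00 + 0.17×0.82 + 0.20×2.10 = 1.5601
E(R_P) = R_f + β_P × MRP = 3.76% + 1.5601 × 4.56% = 10.87%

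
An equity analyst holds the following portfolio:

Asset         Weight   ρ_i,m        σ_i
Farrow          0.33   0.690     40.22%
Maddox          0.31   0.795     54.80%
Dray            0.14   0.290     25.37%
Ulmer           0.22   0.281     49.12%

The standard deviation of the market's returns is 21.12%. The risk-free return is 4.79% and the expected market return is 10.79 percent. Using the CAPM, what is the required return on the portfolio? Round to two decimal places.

12.38%

β_Farrow = 0.690 × 40.22% / 21.12% = 1.3140
β_Maddox = 0.795 × 54.80% / 21.12% = 2.0628
β_Dray = 0.290 × 25.37% / 21.12% = 0.3484
β_Ulmer = 0.281 × 49.12% / 21.12% = 0.6535
β_P = Σ w_i β_i = 0.33×1.3140 + 0.31×2.0628 + 0.14×0.3484 + 0.22×0.6535 = 1.2656
MRP = 10.79% − 4.79% = 6.00%
E(R_P) = R_f + β_P × MRP = 4.79% + 1.2656 × 6.00% = 12.38%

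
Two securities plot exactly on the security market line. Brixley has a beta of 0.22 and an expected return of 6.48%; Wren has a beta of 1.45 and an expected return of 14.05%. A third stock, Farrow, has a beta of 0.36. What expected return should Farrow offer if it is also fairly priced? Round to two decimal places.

MRP (SML slope) = (14.05% − 6.48%) / (1.45 − 0.22) = 7.57% / 1.23 = 6.1545%
R_f (intercept) = 6.48% − 0.22 × 6.1545% = 5.1260%
E(R_Farrow) = R_f + β × MRP = 5.1260% + 0.36 × 6.1545% = 7.34%

7.34%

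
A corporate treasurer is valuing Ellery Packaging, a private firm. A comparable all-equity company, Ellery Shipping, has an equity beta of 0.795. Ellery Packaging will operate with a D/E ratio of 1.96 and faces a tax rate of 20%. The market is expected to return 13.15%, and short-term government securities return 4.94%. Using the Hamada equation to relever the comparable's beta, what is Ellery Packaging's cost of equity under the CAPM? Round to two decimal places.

β_L = β_U × [1 + (1 − t)(D/E)] = 0.795 × [1 + (1 − 0.20) × 1.96]
    = 0.795 × [1 + 0.80 × 1.96] = 0.795 × 2.5680 = 2.0416
MRP = 13.15% − 4.94% = 8.21%
E(R) = R_f + β_L × MRP = 4.94% + 2.0416 × 8.21% = 21.70%

21.70%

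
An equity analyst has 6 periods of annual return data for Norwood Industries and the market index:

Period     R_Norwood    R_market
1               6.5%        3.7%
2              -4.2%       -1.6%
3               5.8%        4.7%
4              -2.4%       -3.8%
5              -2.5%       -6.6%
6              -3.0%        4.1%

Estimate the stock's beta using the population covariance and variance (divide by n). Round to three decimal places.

Mean R_i = (6.5 − 4.2 + 5.8 − 2.4 − 2.5 − 3.0) / 6 = 0.0333%
Mean R_m = (3.7 − 1.6 + 4.7 − 3.8 − 6.6 + 4.1) / 6 = 0.0833%
Σ(R_i − R̄_i)(R_m − R̄_m) = 71.3333  ⇒  Cov = 71.3333 / 6 = 11.8889
Σ(R_m − R̄_m)² = 113.1083  ⇒  Var(R_m) = 113.1083 / 6 = 18.8514
β = Cov / Var(R_m) = 11.8889 / 18.8514 = 0.6307

0.631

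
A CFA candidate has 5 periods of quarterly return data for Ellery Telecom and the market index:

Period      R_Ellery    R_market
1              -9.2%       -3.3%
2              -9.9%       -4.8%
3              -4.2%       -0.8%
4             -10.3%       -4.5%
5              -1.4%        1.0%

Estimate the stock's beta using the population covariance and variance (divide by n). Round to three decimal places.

1.571

Mean R_i = (-9.2 − 9.9 − 4.2 − 10.3 − 1.4) / 5 = -7.0000%
Mean R_m = (-3.3 − 4.8 − 0.8 − 4.5 + 1.0) / 5 = -2.4800%
Σ(R_i − R̄_i)(R_m − R̄_m) = 39.3900  ⇒  Cov = 39.3900 / 5 = 7.8780
Σ(R_m − R̄_m)² = 25.0680  ⇒  Var(R_m) = 25.0680 / 5 = 5.0136
β = Cov / Var(R_m) = 7.8780 / 5.0136 = 1.5713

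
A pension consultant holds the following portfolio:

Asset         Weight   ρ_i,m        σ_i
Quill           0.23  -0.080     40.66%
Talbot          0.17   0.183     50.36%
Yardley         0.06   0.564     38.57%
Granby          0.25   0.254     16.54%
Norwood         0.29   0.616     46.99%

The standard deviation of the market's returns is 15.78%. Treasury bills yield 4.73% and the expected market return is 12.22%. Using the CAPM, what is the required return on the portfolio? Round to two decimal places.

β_Quill = -0.080 × 40.66% / 15.78% = -0.2061
β_Talbot = 0.183 × 50.36% / 15.78% = 0.5840
β_Yardley = 0.564 × 38.57% / 15.78% = 1.3785
β_Granby = 0.254 × 16.54% / 15.78% = 0.2662
β_Norwood = 0.616 × 46.99% / 15.78% = 1.8343
β_P = Σ w_i β_i = 0.23×-0.2061 + 0.17×0.5840 + 0.06×1.3785 + 0.25×0.2662 + 0.29×1.8343 = 0.7331
MRP = 12.22% − 4.73% = 7.49%
E(R_P) = R_f + β_P × MRP = 4.73% + 0.7331 × 7.49% = 10.22%

10.22%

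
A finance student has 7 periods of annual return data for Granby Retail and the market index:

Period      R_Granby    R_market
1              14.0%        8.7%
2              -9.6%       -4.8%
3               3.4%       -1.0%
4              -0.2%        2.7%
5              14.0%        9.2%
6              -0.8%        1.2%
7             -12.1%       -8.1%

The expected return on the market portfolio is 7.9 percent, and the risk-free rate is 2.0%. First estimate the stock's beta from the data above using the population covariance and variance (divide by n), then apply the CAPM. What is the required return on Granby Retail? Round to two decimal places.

Mean R_i = (14.0 − 9.6 + 3.4 − 0.2 + 14.0 − 0.8 − 12.1) / 7 = 1.2429%
Mean R_m = (8.7 − 4.8 − 1.0 + 2.7 + 9.2 + 1.2 − 8.1) / 7 = 1.1286%
Σ(R_i − R̄_i)(R_m − R̄_m) = 379.9714  ⇒  Cov = 379.9714 / 7 = 54.2816
Σ(R_m − R̄_m)² = 249.7943  ⇒  Var(R_m) = 249.7943 / 7 = 35.6849
β = Cov / Var(R_m) = 54.2816 / 35.6849 = 1.5211
MRP = 7.9% − 2.0% = 5.90%
E(R) = R_f + β × MRP = 2.0% + 1.5211 × 5.9% = 10.97%

10.97%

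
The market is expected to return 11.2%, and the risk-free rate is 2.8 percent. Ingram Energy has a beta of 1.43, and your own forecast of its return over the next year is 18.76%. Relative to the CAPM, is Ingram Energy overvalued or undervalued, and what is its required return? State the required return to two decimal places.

Undervalued; required return 14.81%

MRP = 11.2% − 2.8% = 8.40%
Required return = R_f + β·MRP = 2.8% + 1.43 × 8.4% = 14.81%
Forecast 18.76% > required 14.81% → the stock plots above the SML → undervalued.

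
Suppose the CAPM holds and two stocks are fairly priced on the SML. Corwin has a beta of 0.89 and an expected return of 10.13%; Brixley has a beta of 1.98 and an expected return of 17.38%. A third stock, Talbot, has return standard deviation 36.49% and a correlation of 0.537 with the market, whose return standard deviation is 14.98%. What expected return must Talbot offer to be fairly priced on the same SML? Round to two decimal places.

12.91%

MRP = (17.38% − 10.13%) / (1.98 − 0.89) = 6.6514%
R_f = 10.13% − 0.89 × 6.6514% = 4.2103%
β_Talbot = ρ·σ_i/σ_m = 0.537 × 36.49 / 14.98 = 1.3081
E(R_Talbot) = R_f + β × MRP = 4.2103% + 1.3081 × 6.6514% = 12.91%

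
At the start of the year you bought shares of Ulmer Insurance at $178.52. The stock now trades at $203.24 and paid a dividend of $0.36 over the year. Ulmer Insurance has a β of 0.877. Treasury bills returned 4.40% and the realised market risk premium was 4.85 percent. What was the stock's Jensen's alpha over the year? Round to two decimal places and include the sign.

Realised HPR = (P1 + D1 − P0) / P0 = (203.24 + 0.36 − 178.52) / 178.52 = 25.08 / 178.52 = 14.0488%
CAPM required = R_f + β·MRP = 4.40% + 0.877 × 4.85% = 8.65345%
α = realised − required = 14.0488% − 8.65345% = +5.40%

+5.40%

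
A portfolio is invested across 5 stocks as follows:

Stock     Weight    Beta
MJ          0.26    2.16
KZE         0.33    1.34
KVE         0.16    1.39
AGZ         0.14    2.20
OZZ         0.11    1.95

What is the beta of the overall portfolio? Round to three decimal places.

β_P = Σ w_i β_i = 0.26×2.16 + 0.33×1.34 + 0.16×1.39 + 0.14×2.20 + 0.11×1.95 = 1.7487

1.749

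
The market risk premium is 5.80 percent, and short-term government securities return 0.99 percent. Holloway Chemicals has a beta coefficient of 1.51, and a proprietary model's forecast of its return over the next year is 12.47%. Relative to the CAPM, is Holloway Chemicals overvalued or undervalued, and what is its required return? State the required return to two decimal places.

Required return = R_f + β·MRP = 0.99% + 1.51 × 5.80% = 9.75%
Forecast 12.47% > required 9.75% → the stock plots above the SML → undervalued.

Undervalued; required return 9.75%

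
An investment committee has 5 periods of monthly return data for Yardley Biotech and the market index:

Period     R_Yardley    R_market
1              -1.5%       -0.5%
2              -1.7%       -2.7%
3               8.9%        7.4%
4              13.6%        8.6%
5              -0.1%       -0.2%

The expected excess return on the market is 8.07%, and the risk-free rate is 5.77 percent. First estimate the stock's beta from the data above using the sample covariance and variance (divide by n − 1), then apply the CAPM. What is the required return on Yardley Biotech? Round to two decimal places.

Mean R_i = (-1.5 − 1.7 + 8.9 + 13.6 − 0.1) / 5 = 3.8400%
Mean R_m = (-0.5 − 2.7 + 7.4 + 8.6 − 0.2) / 5 = 2.5200%
Σ(R_i − R̄_i)(R_m − R̄_m) = 139.7960  ⇒  Cov = 139.7960 / 4 = 34.9490
Σ(R_m − R̄_m)² = 104.5480  ⇒  Var(R_m) = 104.5480 / 4 = 26.1370
β = Cov / Var(R_m) = 34.9490 / 26.1370 = 1.3371
E(R) = R_f + β × MRP = 5.77% + 1.3371 × 8.07% = 16.56%

16.56%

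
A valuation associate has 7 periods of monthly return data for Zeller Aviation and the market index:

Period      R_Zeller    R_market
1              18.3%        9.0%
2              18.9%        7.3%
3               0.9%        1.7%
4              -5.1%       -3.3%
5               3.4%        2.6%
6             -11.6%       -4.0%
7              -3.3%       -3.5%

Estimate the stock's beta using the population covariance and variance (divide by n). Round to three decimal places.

2.112

Mean R_i = (18.3 + 18.9 + 0.9 − 5.1 + 3.4 − 11.6 − 3.3) / 7 = 3.0714%
Mean R_m = (9.0 + 7.3 + 1.7 − 3.3 + 2.6 − 4.0 − 3.5) / 7 = 1.4000%
Σ(R_i − R̄_i)(R_m − R̄_m) = 357.7200  ⇒  Cov = 357.7200 / 7 = 51.1029
Σ(R_m − R̄_m)² = 169.3600  ⇒  Var(R_m) = 169.3600 / 7 = 24.1943
β = Cov / Var(R_m) = 51.1029 / 24.1943 = 2.1122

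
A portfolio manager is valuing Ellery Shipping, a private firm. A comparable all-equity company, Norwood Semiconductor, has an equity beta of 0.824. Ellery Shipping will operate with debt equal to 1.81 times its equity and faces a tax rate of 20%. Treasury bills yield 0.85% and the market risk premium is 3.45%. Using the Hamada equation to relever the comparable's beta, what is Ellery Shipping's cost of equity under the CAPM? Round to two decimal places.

β_L = β_U × [1 + (1 − t)(D/E)] = 0.824 × [1 + (1 − 0.20) × 1.81]
    = 0.824 × [1 + 0.80 × 1.81] = 0.824 × 2.4480 = 2.0172
E(R) = R_f + β_L × MRP = 0.85% + 2.0172 × 3.45% = 7.81%

7.81%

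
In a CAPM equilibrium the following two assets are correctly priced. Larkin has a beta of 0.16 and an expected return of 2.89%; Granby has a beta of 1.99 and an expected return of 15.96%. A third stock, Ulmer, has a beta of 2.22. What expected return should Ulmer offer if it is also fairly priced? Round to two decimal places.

MRP (SML slope) = (15.96% − 2.89%) / (1.99 − 0.16) = 13.07% / 1.83 = 7.1421%
R_f (intercept) = 2.89% − 0.16 × 7.1421% = 1.7473%
E(R_Ulmer) = R_f + β × MRP = 1.7473% + 2.22 × 7.1421% = 17.60%

17.60%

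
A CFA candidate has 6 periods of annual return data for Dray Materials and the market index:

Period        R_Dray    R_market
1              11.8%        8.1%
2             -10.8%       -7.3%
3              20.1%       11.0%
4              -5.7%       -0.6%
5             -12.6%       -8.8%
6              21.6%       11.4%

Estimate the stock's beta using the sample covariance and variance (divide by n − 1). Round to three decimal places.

Mean R_i = (11.8 − 10.8 + 20.1 − 5.7 − 12.6 + 21.6) / 6 = 4.0667%
Mean R_m = (8.1 − 7.3 + 11.0 − 0.6 − 8.8 + 11.4) / 6 = 2.3000%
Σ(R_i − R̄_i)(R_m − R̄_m) = 699.9400  ⇒  Cov = 699.9400 / 5 = 139.9880
Σ(R_m − R̄_m)² = 415.9200  ⇒  Var(R_m) = 415.9200 / 5 = 83.1840
β = Cov / Var(R_m) = 139.9880 / 83.1840 = 1.6829

1.683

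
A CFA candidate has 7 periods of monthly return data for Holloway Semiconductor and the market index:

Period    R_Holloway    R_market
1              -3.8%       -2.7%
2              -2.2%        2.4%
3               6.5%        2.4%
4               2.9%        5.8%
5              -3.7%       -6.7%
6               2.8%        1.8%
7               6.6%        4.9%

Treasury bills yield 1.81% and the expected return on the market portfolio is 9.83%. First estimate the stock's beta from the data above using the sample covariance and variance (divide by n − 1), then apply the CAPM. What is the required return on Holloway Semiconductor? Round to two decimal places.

Mean R_i = (-3.8 − 2.2 + 6.5 + 2.9 − 3.7 + 2.8 + 6.6) / 7 = 1.3000%
Mean R_m = (-2.7 + 2.4 + 2.4 + 5.8 − 6.7 + 1.8 + 4.9) / 7 = 1.1286%
Σ(R_i − R̄_i)(R_m − R̄_m) = 89.3000  ⇒  Cov = 89.3000 / 6 = 14.8833
Σ(R_m − R̄_m)² = 115.6743  ⇒  Var(R_m) = 115.6743 / 6 = 19.2791
β = Cov / Var(R_m) = 14.8833 / 19.2791 = 0.7720
MRP = 9.83% − 1.81% = 8.02%
E(R) = R_f + β × MRP = 1.81% + 0.7720 × 8.02% = 8.00%

8.00%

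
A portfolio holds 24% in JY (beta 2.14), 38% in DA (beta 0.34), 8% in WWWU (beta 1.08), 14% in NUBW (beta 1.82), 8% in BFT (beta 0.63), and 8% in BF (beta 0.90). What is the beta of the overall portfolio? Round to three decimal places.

1.106

β_P = Σ w_i β_i = 0.24×2.14 + 0.38×0.34 + 0.08×1.08 + 0.14×1.82 + 0.08×0.63 + 0.08×0.90 = 1.1064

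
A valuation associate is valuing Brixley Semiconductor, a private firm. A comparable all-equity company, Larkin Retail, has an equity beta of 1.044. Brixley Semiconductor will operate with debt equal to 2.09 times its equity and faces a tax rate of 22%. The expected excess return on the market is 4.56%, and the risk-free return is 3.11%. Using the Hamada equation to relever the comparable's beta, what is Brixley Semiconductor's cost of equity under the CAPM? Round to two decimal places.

15.63%

β_L = β_U × [1 + (1 − t)(D/E)] = 1.044 × [1 + (1 − 0.22) × 2.09]
    = 1.044 × [1 + 0.78 × 2.09] = 1.044 × 2.6302 = 2.7459
E(R) = R_f + β_L × MRP = 3.11% + 2.7459 × 4.56% = 15.63%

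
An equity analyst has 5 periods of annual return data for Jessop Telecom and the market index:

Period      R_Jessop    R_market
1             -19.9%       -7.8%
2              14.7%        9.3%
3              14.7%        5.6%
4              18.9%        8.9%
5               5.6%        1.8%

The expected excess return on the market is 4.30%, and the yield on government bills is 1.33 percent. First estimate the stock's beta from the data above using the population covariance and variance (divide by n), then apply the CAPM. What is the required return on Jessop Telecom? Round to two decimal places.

10.71%

Mean R_i = (-19.9 + 14.7 + 14.7 + 18.9 + 5.6) / 5 = 6.8000%
Mean R_m = (-7.8 + 9.3 + 5.6 + 8.9 + 1.8) / 5 = 3.5600%
Σ(R_i − R̄_i)(R_m − R̄_m) = 431.5000  ⇒  Cov = 431.5000 / 5 = 86.3000
Σ(R_m − R̄_m)² = 197.7720  ⇒  Var(R_m) = 197.7720 / 5 = 39.5544
β = Cov / Var(R_m) = 86.3000 / 39.5544 = 2.1818
E(R) = R_f + β × MRP = 1.33% + 2.1818 × 4.30% = 10.71%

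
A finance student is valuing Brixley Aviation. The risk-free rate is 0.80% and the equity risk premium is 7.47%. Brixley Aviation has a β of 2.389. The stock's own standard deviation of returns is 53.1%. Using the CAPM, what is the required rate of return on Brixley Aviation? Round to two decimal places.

18.65%

E(R) = R_f + β × MRP = 0.80% + 2.389 × 7.47% = 18.65%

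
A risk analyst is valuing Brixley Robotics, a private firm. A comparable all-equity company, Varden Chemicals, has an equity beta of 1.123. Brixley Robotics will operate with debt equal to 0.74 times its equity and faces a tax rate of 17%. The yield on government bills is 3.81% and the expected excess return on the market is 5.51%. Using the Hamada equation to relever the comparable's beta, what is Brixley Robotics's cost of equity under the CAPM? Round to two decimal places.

β_L = β_U × [1 + (1 − t)(D/E)] = 1.123 × [1 + (1 − 0.17) × 0.74]
    = 1.123 × [1 + 0.83 × 0.74] = 1.123 × 1.6142 = 1.8127
E(R) = R_f + β_L × MRP = 3.81% + 1.8127 × 5.51% = 13.80%

13.80%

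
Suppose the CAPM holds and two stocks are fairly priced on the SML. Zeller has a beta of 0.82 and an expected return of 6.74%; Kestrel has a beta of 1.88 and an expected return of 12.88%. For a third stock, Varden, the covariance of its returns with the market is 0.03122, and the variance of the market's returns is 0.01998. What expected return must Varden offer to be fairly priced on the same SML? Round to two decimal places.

MRP = (12.88% − 6.74%) / (1.88 − 0.82) = 5.7925%
R_f = 6.74% − 0.82 × 5.7925% = 1.9902%
β_Varden = Cov / Var(R_m) = 0.03122 / 0.01998 = 1.5626
E(R_Varden) = R_f + β × MRP = 1.9902% + 1.5626 × 5.7925% = 11.04%

11.04%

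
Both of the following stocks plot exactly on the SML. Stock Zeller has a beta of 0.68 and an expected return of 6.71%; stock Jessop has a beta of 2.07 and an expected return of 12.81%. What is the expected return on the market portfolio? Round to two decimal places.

8.11%

Both satisfy E(R) = R_f + β·MRP, so the slope of the SML is
MRP = (12.81% − 6.71%) / (2.07 − 0.68) = 6.10% / 1.39 = 4.3885%
R_f = E(R_Zeller) − β_Zeller·MRP = 6.71% − 0.68 × 4.3885% = 3.7258%
E(R_m) = R_f + MRP = 3.7258% + 4.3885% = 8.11%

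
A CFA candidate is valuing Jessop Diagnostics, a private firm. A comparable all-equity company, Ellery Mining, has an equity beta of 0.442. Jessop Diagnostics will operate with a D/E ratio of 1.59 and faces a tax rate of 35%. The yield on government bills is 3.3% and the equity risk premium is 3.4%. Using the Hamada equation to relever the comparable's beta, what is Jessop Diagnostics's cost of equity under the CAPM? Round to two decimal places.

β_L = β_U × [1 + (1 − t)(D/E)] = 0.442 × [1 + (1 − 0.35) × 1.59]
    = 0.442 × [1 + 0.65 × 1.59] = 0.442 × 2.0335 = 0.8988
E(R) = R_f + β_L × MRP = 3.3% + 0.8988 × 3.4% = 6.36%

6.36%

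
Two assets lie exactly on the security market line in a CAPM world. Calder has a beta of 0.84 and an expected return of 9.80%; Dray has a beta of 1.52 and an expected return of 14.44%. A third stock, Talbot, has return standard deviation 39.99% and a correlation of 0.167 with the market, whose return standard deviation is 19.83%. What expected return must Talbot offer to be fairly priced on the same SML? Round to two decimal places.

6.37%

MRP = (14.44% − 9.80%) / (1.52 − 0.84) = 6.8235%
R_f = 9.80% − 0.84 × 6.8235% = 4.0683%
β_Talbot = ρ·σ_i/σ_m = 0.167 × 39.99 / 19.83 = 0.3368
E(R_Talbot) = R_f + β × MRP = 4.0683% + 0.3368 × 6.8235% = 6.37%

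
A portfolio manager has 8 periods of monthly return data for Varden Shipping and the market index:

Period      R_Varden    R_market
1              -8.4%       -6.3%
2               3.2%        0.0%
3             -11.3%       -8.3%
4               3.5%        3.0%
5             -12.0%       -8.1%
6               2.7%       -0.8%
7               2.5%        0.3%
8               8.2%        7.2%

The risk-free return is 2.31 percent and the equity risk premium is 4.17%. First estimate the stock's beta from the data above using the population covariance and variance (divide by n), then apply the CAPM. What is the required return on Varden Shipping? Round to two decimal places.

8.01%

Mean R_i = (-8.4 + 3.2 − 11.3 + 3.5 − 12.0 + 2.7 + 2.5 + 8.2) / 8 = -1.4500%
Mean R_m = (-6.3 + 0.0 − 8.3 + 3.0 − 8.1 − 0.8 + 0.3 + 7.2) / 8 = -1.6250%
Σ(R_i − R̄_i)(R_m − R̄_m) = 293.1900  ⇒  Cov = 293.1900 / 8 = 36.6488
Σ(R_m − R̄_m)² = 214.6350  ⇒  Var(R_m) = 214.6350 / 8 = 26.8294
β = Cov / Var(R_m) = 36.6488 / 26.8294 = 1.3660
E(R) = R_f + β × MRP = 2.31% + 1.3660 × 4.17% = 8.01%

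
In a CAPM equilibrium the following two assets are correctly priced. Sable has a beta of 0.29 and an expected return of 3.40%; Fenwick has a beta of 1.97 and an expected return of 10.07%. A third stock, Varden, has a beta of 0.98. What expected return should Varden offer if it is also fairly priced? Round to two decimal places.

6.14%

MRP (SML slope) = (10.07% − 3.40%) / (1.97 − 0.29) = 6.67% / 1.68 = 3.9702%
R_f (intercept) = 3.40% − 0.29 × 3.9702% = 2.2486%
E(R_Varden) = R_f + β × MRP = 2.2486% + 0.98 × 3.9702% = 6.14%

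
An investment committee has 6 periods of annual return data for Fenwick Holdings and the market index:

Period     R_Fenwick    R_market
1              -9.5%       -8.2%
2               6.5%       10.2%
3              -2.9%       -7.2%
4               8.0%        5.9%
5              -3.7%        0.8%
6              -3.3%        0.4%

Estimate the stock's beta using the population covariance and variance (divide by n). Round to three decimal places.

0.812

Mean R_i = (-9.5 + 6.5 − 2.9 + 8.0 − 3.7 − 3.3) / 6 = -0.8167%
Mean R_m = (-8.2 + 10.2 − 7.2 + 5.9 + 0.8 + 0.4) / 6 = 0.3167%
Σ(R_i − R̄_i)(R_m − R̄_m) = 209.5517  ⇒  Cov = 209.5517 / 6 = 34.9253
Σ(R_m − R̄_m)² = 258.1283  ⇒  Var(R_m) = 258.1283 / 6 = 43.0214
β = Cov / Var(R_m) = 34.9253 / 43.0214 = 0.8118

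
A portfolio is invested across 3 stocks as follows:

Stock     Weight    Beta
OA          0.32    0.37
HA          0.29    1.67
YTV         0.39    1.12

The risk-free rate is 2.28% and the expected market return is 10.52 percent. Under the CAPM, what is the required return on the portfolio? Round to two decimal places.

β_P = Σ w_i β_i = 0.32×0.37 + 0.29×1.67 + 0.39×1.12 = 1.0395
MRP = 10.52% − 2.28% = 8.24%
E(R_P) = R_f + β_P × MRP = 2.28% + 1.0395 × 8.24% = 10.85%

10.85%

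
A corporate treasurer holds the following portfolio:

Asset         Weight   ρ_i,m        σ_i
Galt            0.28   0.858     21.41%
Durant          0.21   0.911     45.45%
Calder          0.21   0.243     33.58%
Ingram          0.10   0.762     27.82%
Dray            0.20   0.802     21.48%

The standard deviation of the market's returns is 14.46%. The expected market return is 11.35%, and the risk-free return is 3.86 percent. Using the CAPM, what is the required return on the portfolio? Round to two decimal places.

β_Galt = 0.858 × 21.41% / 14.46% = 1.2704
β_Durant = 0.911 × 45.45% / 14.46% = 2.8634
β_Calder = 0.243 × 33.58% / 14.46% = 0.5643
β_Ingram = 0.762 × 27.82% / 14.46% = 1.4660
β_Dray = 0.802 × 21.48% / 14.46% = 1.1914
β_P = Σ w_i β_i = 0.28×1.2704 + 0.21×2.8634 + 0.21×0.5643 + 0.10×1.4660 + 0.20×1.1914 = 1.4604
MRP = 11.35% − 3.86% = 7.49%
E(R_P) = R_f + β_P × MRP = 3.86% + 1.4604 × 7.49% = 14.80%

14.80%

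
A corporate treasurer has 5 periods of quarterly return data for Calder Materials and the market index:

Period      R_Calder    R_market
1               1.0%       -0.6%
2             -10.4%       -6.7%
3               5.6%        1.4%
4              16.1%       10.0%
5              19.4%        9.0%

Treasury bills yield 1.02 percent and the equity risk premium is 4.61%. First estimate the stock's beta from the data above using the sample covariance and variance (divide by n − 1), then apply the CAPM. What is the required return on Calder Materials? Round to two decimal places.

8.85%

Mean R_i = (1.0 − 10.4 + 5.6 + 16.1 + 19.4) / 5 = 6.3400%
Mean R_m = (-0.6 − 6.7 + 1.4 + 10.0 + 9.0) / 5 = 2.6200%
Σ(R_i − R̄_i)(R_m − R̄_m) = 329.4660  ⇒  Cov = 329.4660 / 4 = 82.3665
Σ(R_m − R̄_m)² = 193.8880  ⇒  Var(R_m) = 193.8880 / 4 = 48.4720
β = Cov / Var(R_m) = 82.3665 / 48.4720 = 1.6993
E(R) = R_f + β × MRP = 1.02% + 1.6993 × 4.61% = 8.85%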